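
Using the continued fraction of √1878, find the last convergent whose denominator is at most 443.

16901/390

√1878 = [43; 2, 1, 42, 1, 2, 86, …] (period length 6).
Convergents:
  p_0/q_0 = 43/1
  p_1/q_1 = 87/2
  p_2/q_2 = 130/3
  p_3/q_3 = 5547/128
  p_4/q_4 = 5677/131
  p_5/q_5 = 16901/390
  p_6/q_6 = 1459163/33671
q_5 = 390 ≤ 443 < 33671 = q_6, so the answer is 16901/390.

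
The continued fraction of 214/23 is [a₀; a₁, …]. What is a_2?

3

214 = 9·23 + 7   →  a_0 = 9
23 = 3·7 + 2   →  a_1 = 3
7 = 3·2 + 1   →  a_2 = 3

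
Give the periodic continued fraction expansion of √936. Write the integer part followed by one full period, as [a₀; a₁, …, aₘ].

a₀ = ⌊√936⌋ = 30.
With m₀=0, d₀=1 and mₖ₊₁ = dₖaₖ − mₖ, dₖ₊₁ = (n − mₖ₊₁²)/dₖ, aₖ₊₁ = ⌊(a₀+mₖ₊₁)/dₖ₊₁⌋:
  k=1: m=30, d=36, a=1
  k=2: m=6, d=25, a=1
  k=3: m=19, d=23, a=2
  k=4: m=27, d=9, a=6
  k=5: m=27, d=23, a=2
  k=6: m=19, d=25, a=1
  k=7: m=6, d=36, a=1
  k=8: m=30, d=1, a=60
d=1 and a=2a₀=60 at k=8, so the next step gives (m, d) = (30, 36) again — its k=1 value — and the period has length 8.

[30; 1, 1, 2, 6, 2, 1, 1, 60]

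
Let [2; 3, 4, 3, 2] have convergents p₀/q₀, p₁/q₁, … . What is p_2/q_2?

Using pₖ = aₖpₖ₋₁ + pₖ₋₂, qₖ = aₖqₖ₋₁ + qₖ₋₂ (with p₋₁=1, p₋₂=0, q₋₁=0, q₋₂=1):
  k=0: a=2, p=2, q=1
  k=1: a=3, p=7, q=3
  k=2: a=4, p=30, q=13

30/13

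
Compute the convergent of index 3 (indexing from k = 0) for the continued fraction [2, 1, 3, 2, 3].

25/9

Using pₖ = aₖpₖ₋₁ + pₖ₋₂, qₖ = aₖqₖ₋₁ + qₖ₋₂ (with p₋₁=1, p₋₂=0, q₋₁=0, q₋₂=1):
  k=0: a=2, p=2, q=1
  k=1: a=1, p=3, q=1
  k=2: a=3, p=11, q=4
  k=3: a=2, p=25, q=9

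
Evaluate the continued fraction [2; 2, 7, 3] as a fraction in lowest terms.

116/47

Fold from the inside: start with 3/1.
  7 + 1/3 = 22/3
  2 + 3/22 = 47/22
  2 + 22/47 = 116/47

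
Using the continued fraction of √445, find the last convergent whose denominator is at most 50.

443/21

√445 = [21; 10, 1, 1, 10, 42, …] (period length 5).
Convergents:
  p_0/q_0 = 21/1
  p_1/q_1 = 211/10
  p_2/q_2 = 232/11
  p_3/q_3 = 443/21
  p_4/q_4 = 4662/221
q_3 = 21 ≤ 50 < 221 = q_4, so the answer is 443/21.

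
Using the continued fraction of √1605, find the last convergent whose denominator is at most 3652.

51320/1281

√1605 = [40; 16, 80, …] (period length 2).
Convergents:
  p_0/q_0 = 40/1
  p_1/q_1 = 641/16
  p_2/q_2 = 51320/1281
  p_3/q_3 = 821761/20512
q_2 = 1281 ≤ 3652 < 20512 = q_3, so the answer is 51320/1281.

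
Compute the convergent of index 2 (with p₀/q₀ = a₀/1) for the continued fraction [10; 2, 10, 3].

Using pₖ = aₖpₖ₋₁ + pₖ₋₂, qₖ = aₖqₖ₋₁ + qₖ₋₂ (with p₋₁=1, p₋₂=0, q₋₁=0, q₋₂=1):
  k=0: a=10, p=10, q=1
  k=1: a=2, p=21, q=2
  k=2: a=10, p=220, q=21

220/21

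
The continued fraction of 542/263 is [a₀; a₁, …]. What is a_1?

16

542 = 2·263 + 16   →  a_0 = 2
263 = 16·16 + 7   →  a_1 = 16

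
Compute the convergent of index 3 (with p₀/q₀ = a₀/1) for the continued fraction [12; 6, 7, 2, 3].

1119/92

Using pₖ = aₖpₖ₋₁ + pₖ₋₂, qₖ = aₖqₖ₋₁ + qₖ₋₂ (with p₋₁=1, p₋₂=0, q₋₁=0, q₋₂=1):
  k=0: a=12, p=12, q=1
  k=1: a=6, p=73, q=6
  k=2: a=7, p=523, q=43
  k=3: a=2, p=1119, q=92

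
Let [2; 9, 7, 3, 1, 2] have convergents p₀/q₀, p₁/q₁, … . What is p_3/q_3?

424/201

Using pₖ = aₖpₖ₋₁ + pₖ₋₂, qₖ = aₖqₖ₋₁ + qₖ₋₂ (with p₋₁=1, p₋₂=0, q₋₁=0, q₋₂=1):
  k=0: a=2, p=2, q=1
  k=1: a=9, p=19, q=9
  k=2: a=7, p=135, q=64
  k=3: a=3, p=424, q=201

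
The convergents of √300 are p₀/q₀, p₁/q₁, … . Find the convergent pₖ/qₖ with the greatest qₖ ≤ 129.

1351/78

√300 = [17; 3, 8, 3, 34, …] (period length 4).
Convergents:
  p_0/q_0 = 17/1
  p_1/q_1 = 52/3
  p_2/q_2 = 433/25
  p_3/q_3 = 1351/78
  p_4/q_4 = 46367/2677
q_3 = 78 ≤ 129 < 2677 = q_4, so the answer is 1351/78.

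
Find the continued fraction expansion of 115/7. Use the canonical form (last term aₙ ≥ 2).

[16; 2, 3]

115 = 16×7 + 3
7 = 2×3 + 1
3 = 3×1 + 0  (stop)
So 115/7 = [16; 2, 3].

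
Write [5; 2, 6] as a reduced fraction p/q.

Using pₖ = aₖpₖ₋₁ + pₖ₋₂ and qₖ = aₖqₖ₋₁ + qₖ₋₂:
  k=0: a=5, p=5, q=1
  k=1: a=2, p=11, q=2
  k=2: a=6, p=71, q=13

71/13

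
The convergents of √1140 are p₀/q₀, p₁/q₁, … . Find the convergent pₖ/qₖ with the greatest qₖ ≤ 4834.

√1140 = [33; 1, 3, 4, 3, 1, 66, …] (period length 6).
Convergents:
  p_0/q_0 = 33/1
  p_1/q_1 = 34/1
  p_2/q_2 = 135/4
  p_3/q_3 = 574/17
  p_4/q_4 = 1857/55
  p_5/q_5 = 2431/72
  p_6/q_6 = 162303/4807
  p_7/q_7 = 164734/4879
q_6 = 4807 ≤ 4834 < 4879 = q_7, so the answer is 162303/4807.

162303/4807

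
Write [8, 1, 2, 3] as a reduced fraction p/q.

Using pₖ = aₖpₖ₋₁ + pₖ₋₂ and qₖ = aₖqₖ₋₁ + qₖ₋₂:
  k=0: a=8, p=8, q=1
  k=1: a=1, p=9, q=1
  k=2: a=2, p=26, q=3
  k=3: a=3, p=87, q=10

87/10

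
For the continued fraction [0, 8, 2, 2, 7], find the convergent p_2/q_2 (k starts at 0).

2/17

Using pₖ = aₖpₖ₋₁ + pₖ₋₂, qₖ = aₖqₖ₋₁ + qₖ₋₂ (with p₋₁=1, p₋₂=0, q₋₁=0, q₋₂=1):
  k=0: a=0, p=0, q=1
  k=1: a=8, p=1, q=8
  k=2: a=2, p=2, q=17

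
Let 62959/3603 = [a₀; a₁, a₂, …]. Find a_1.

62959 = 17·3603 + 1708   →  a_0 = 17
3603 = 2·1708 + 187   →  a_1 = 2

2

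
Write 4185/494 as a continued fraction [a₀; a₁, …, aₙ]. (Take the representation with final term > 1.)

[8; 2, 8, 3, 9]

4185 = 8×494 + 233
494 = 2×233 + 28
233 = 8×28 + 9
28 = 3×9 + 1
9 = 9×1 + 0  (stop)
So 4185/494 = [8; 2, 8, 3, 9].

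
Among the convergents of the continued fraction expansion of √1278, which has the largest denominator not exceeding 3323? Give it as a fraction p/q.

√1278 = [35; 1, 2, 1, 70, …] (period length 4).
Convergents:
  p_0/q_0 = 35/1
  p_1/q_1 = 36/1
  p_2/q_2 = 107/3
  p_3/q_3 = 143/4
  p_4/q_4 = 10117/283
  p_5/q_5 = 10260/287
  p_6/q_6 = 30637/857
  p_7/q_7 = 40897/1144
  p_8/q_8 = 2893427/80937
q_7 = 1144 ≤ 3323 < 80937 = q_8, so the answer is 40897/1144.

40897/1144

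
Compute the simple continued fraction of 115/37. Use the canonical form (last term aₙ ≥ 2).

115 = 3×37 + 4
37 = 9×4 + 1
4 = 4×1 + 0  (stop)
So 115/37 = [3; 9, 4].

[3; 9, 4]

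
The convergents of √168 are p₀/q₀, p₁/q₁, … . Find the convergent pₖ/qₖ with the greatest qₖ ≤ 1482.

√168 = [12; 1, 24, …] (period length 2).
Convergents:
  p_0/q_0 = 12/1
  p_1/q_1 = 13/1
  p_2/q_2 = 324/25
  p_3/q_3 = 337/26
  p_4/q_4 = 8412/649
  p_5/q_5 = 8749/675
  p_6/q_6 = 218388/16849
q_5 = 675 ≤ 1482 < 16849 = q_6, so the answer is 8749/675.

8749/675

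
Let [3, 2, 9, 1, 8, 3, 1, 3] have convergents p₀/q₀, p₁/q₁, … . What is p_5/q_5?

Using pₖ = aₖpₖ₋₁ + pₖ₋₂, qₖ = aₖqₖ₋₁ + qₖ₋₂ (with p₋₁=1, p₋₂=0, q₋₁=0, q₋₂=1):
  k=0: a=3, p=3, q=1
  k=1: a=2, p=7, q=2
  k=2: a=9, p=66, q=19
  k=3: a=1, p=73, q=21
  k=4: a=8, p=650, q=187
  k=5: a=3, p=2023, q=582

2023/582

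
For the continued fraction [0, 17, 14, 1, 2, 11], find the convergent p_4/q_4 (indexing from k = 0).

Using pₖ = aₖpₖ₋₁ + pₖ₋₂, qₖ = aₖqₖ₋₁ + qₖ₋₂ (with p₋₁=1, p₋₂=0, q₋₁=0, q₋₂=1):
  k=0: a=0, p=0, q=1
  k=1: a=17, p=1, q=17
  k=2: a=14, p=14, q=239
  k=3: a=1, p=15, q=256
  k=4: a=2, p=44, q=751

44/751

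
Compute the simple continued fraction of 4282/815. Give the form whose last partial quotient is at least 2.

4282 = 5*815 + 207
815 = 3*207 + 194
207 = 1*194 + 13
194 = 14*13 + 12
13 = 1*12 + 1
12 = 12*1 + 0  (stop)
So 4282/815 = [5; 3, 1, 14, 1, 12].

[5; 3, 1, 14, 1, 12]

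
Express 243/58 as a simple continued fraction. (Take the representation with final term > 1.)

[4; 5, 3, 1, 2]

243 = 4×58 + 11
58 = 5×11 + 3
11 = 3×3 + 2
3 = 1×2 + 1
2 = 2×1 + 0  (stop)
So 243/58 = [4; 5, 3, 1, 2].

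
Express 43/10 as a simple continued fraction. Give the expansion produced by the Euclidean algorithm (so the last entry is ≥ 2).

[4; 3, 3]

43 = 4·10 + 3
10 = 3·3 + 1
3 = 3·1 + 0  (stop)
So 43/10 = [4; 3, 3].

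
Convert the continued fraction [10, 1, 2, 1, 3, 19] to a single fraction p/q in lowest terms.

3102/289

Using pₖ = aₖpₖ₋₁ + pₖ₋₂ and qₖ = aₖqₖ₋₁ + qₖ₋₂:
  k=0: a=10, p=10, q=1
  k=1: a=1, p=11, q=1
  k=2: a=2, p=32, q=3
  k=3: a=1, p=43, q=4
  k=4: a=3, p=161, q=15
  k=5: a=19, p=3102, q=289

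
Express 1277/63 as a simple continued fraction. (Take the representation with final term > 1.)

1277 = 20×63 + 17
63 = 3×17 + 12
17 = 1×12 + 5
12 = 2×5 + 2
5 = 2×2 + 1
2 = 2×1 + 0  (stop)
So 1277/63 = [20; 3, 1, 2, 2, 2].

[20; 3, 1, 2, 2, 2]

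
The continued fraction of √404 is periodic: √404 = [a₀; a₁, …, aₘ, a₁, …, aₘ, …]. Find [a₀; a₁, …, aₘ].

a₀ = ⌊√404⌋ = 20.
With m₀=0, d₀=1 and mₖ₊₁ = dₖaₖ − mₖ, dₖ₊₁ = (n − mₖ₊₁²)/dₖ, aₖ₊₁ = ⌊(a₀+mₖ₊₁)/dₖ₊₁⌋:
  k=1: m=20, d=4, a=10
  k=2: m=20, d=1, a=40
d=1 and a=2a₀=40 at k=2, so the next step gives (m, d) = (20, 4) again — its k=1 value — and the period has length 2.

[20; 10, 40]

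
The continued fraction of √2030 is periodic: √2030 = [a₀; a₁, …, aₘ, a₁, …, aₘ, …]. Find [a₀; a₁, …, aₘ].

[45; 18, 90]

a₀ = ⌊√2030⌋ = 45.
With m₀=0, d₀=1 and mₖ₊₁ = dₖaₖ − mₖ, dₖ₊₁ = (n − mₖ₊₁²)/dₖ, aₖ₊₁ = ⌊(a₀+mₖ₊₁)/dₖ₊₁⌋:
  k=1: m=45, d=5, a=18
  k=2: m=45, d=1, a=90
d=1 and a=2a₀=90 at k=2, so the next step gives (m, d) = (45, 5) again — its k=1 value — and the period has length 2.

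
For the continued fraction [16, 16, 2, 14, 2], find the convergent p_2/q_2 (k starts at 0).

Using pₖ = aₖpₖ₋₁ + pₖ₋₂, qₖ = aₖqₖ₋₁ + qₖ₋₂ (with p₋₁=1, p₋₂=0, q₋₁=0, q₋₂=1):
  k=0: a=16, p=16, q=1
  k=1: a=16, p=257, q=16
  k=2: a=2, p=530, q=33

530/33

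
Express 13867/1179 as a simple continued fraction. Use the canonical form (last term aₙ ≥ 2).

[11; 1, 3, 5, 9, 6]

13867 = 11×1179 + 898
1179 = 1×898 + 281
898 = 3×281 + 55
281 = 5×55 + 6
55 = 9×6 + 1
6 = 6×1 + 0  (stop)
So 13867/1179 = [11; 1, 3, 5, 9, 6].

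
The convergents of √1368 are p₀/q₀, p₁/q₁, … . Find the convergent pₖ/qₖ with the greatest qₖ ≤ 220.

√1368 = [36; 1, 72, …] (period length 2).
Convergents:
  p_0/q_0 = 36/1
  p_1/q_1 = 37/1
  p_2/q_2 = 2700/73
  p_3/q_3 = 2737/74
  p_4/q_4 = 199764/5401
q_3 = 74 ≤ 220 < 5401 = q_4, so the answer is 2737/74.

2737/74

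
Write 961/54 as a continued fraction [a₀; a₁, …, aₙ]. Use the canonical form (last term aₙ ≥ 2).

[17; 1, 3, 1, 10]

961 = 17×54 + 43
54 = 1×43 + 11
43 = 3×11 + 10
11 = 1×10 + 1
10 = 10×1 + 0  (stop)
So 961/54 = [17; 1, 3, 1, 10].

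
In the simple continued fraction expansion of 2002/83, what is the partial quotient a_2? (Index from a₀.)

2002 = 24·83 + 10   →  a_0 = 24
83 = 8·10 + 3   →  a_1 = 8
10 = 3·3 + 1   →  a_2 = 3

3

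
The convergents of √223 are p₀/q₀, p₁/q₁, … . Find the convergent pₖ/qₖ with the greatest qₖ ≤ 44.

224/15

√223 = [14; 1, 13, 1, 28, …] (period length 4).
Convergents:
  p_0/q_0 = 14/1
  p_1/q_1 = 15/1
  p_2/q_2 = 209/14
  p_3/q_3 = 224/15
  p_4/q_4 = 6481/434
q_3 = 15 ≤ 44 < 434 = q_4, so the answer is 224/15.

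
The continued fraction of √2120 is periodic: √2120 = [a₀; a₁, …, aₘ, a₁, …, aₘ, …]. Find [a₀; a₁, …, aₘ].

[46; 23, 92]

a₀ = ⌊√2120⌋ = 46.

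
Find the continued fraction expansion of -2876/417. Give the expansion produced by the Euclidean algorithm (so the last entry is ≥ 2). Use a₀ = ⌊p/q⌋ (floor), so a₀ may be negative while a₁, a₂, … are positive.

-2876 = -7×417 + 43
417 = 9×43 + 30
43 = 1×30 + 13
30 = 2×13 + 4
13 = 3×4 + 1
4 = 4×1 + 0  (stop)
So -2876/417 = [-7; 9, 1, 2, 3, 4].

[-7; 9, 1, 2, 3, 4]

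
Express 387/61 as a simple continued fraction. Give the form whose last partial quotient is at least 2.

387 = 6*61 + 21
61 = 2*21 + 19
21 = 1*19 + 2
19 = 9*2 + 1
2 = 2*1 + 0  (stop)
So 387/61 = [6; 2, 1, 9, 2].

[6; 2, 1, 9, 2]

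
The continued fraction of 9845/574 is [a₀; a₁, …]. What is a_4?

9845 = 17·574 + 87   →  a_0 = 17
574 = 6·87 + 52   →  a_1 = 6
87 = 1·52 + 35   →  a_2 = 1
52 = 1·35 + 17   →  a_3 = 1
35 = 2·17 + 1   →  a_4 = 2

2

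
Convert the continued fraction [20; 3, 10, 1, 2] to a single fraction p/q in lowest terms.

Fold from the inside: start with 2/1.
  1 + 1/2 = 3/2
  10 + 2/3 = 32/3
  3 + 3/32 = 99/32
  20 + 32/99 = 2012/99

2012/99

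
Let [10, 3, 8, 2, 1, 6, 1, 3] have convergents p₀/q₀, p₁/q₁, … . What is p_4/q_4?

Using pₖ = aₖpₖ₋₁ + pₖ₋₂, qₖ = aₖqₖ₋₁ + qₖ₋₂ (with p₋₁=1, p₋₂=0, q₋₁=0, q₋₂=1):
  k=0: a=10, p=10, q=1
  k=1: a=3, p=31, q=3
  k=2: a=8, p=258, q=25
  k=3: a=2, p=547, q=53
  k=4: a=1, p=805, q=78

805/78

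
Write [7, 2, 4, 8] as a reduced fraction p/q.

Fold from the inside: start with 8/1.
  4 + 1/8 = 33/8
  2 + 8/33 = 74/33
  7 + 33/74 = 551/74

551/74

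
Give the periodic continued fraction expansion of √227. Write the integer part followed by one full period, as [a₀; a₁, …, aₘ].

[15; 15, 30]

a₀ = ⌊√227⌋ = 15.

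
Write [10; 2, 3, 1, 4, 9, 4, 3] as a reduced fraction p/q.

55102/5277

Using pₖ = aₖpₖ₋₁ + pₖ₋₂ and qₖ = aₖqₖ₋₁ + qₖ₋₂:
  k=0: a=10, p=10, q=1
  k=1: a=2, p=21, q=2
  k=2: a=3, p=73, q=7
  k=3: a=1, p=94, q=9
  k=4: a=4, p=449, q=43
  k=5: a=9, p=4135, q=396
  k=6: a=4, p=16989, q=1627
  k=7: a=3, p=55102, q=5277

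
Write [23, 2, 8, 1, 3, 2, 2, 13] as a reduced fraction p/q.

Using pₖ = aₖpₖ₋₁ + pₖ₋₂ and qₖ = aₖqₖ₋₁ + qₖ₋₂:
  k=0: a=23, p=23, q=1
  k=1: a=2, p=47, q=2
  k=2: a=8, p=399, q=17
  k=3: a=1, p=446, q=19
  k=4: a=3, p=1737, q=74
  k=5: a=2, p=3920, q=167
  k=6: a=2, p=9577, q=408
  k=7: a=13, p=128421, q=5471

128421/5471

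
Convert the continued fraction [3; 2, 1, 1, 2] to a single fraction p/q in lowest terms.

Fold from the inside: start with 2/1.
  1 + 1/2 = 3/2
  1 + 2/3 = 5/3
  2 + 3/5 = 13/5
  3 + 5/13 = 44/13

44/13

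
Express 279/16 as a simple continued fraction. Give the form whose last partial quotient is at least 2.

[17; 2, 3, 2]

279 = 17×16 + 7
16 = 2×7 + 2
7 = 3×2 + 1
2 = 2×1 + 0  (stop)
So 279/16 = [17; 2, 3, 2].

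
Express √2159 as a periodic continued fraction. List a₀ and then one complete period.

[46; 2, 6, 1, 1, 1, 6, 2, 92]

a₀ = ⌊√2159⌋ = 46.
With m₀=0, d₀=1 and mₖ₊₁ = dₖaₖ − mₖ, dₖ₊₁ = (n − mₖ₊₁²)/dₖ, aₖ₊₁ = ⌊(a₀+mₖ₊₁)/dₖ₊₁⌋:
  k=1: m=46, d=43, a=2
  k=2: m=40, d=13, a=6
  k=3: m=38, d=55, a=1
  k=4: m=17, d=34, a=1
  k=5: m=17, d=55, a=1
  k=6: m=38, d=13, a=6
  k=7: m=40, d=43, a=2
  k=8: m=46, d=1, a=92
d=1 and a=2a₀=92 at k=8, so the next step gives (m, d) = (46, 43) again — its k=1 value — and the period has length 8.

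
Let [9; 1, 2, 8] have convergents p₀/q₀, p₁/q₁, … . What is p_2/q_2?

Using pₖ = aₖpₖ₋₁ + pₖ₋₂, qₖ = aₖqₖ₋₁ + qₖ₋₂ (with p₋₁=1, p₋₂=0, q₋₁=0, q₋₂=1):
  k=0: a=9, p=9, q=1
  k=1: a=1, p=10, q=1
  k=2: a=2, p=29, q=3

29/3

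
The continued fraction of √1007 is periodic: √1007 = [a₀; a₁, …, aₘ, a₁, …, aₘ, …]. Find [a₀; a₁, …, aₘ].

[31; 1, 2, 1, 2, 1, 62]

a₀ = ⌊√1007⌋ = 31.
With m₀=0, d₀=1 and mₖ₊₁ = dₖaₖ − mₖ, dₖ₊₁ = (n − mₖ₊₁²)/dₖ, aₖ₊₁ = ⌊(a₀+mₖ₊₁)/dₖ₊₁⌋:
  k=1: m=31, d=46, a=1
  k=2: m=15, d=17, a=2
  k=3: m=19, d=38, a=1
  k=4: m=19, d=17, a=2
  k=5: m=15, d=46, a=1
  k=6: m=31, d=1, a=62
d=1 and a=2a₀=62 at k=6, so the next step gives (m, d) = (31, 46) again — its k=1 value — and the period has length 6.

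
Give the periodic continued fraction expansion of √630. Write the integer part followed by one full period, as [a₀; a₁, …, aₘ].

a₀ = ⌊√630⌋ = 25.
With m₀=0, d₀=1 and mₖ₊₁ = dₖaₖ − mₖ, dₖ₊₁ = (n − mₖ₊₁²)/dₖ, aₖ₊₁ = ⌊(a₀+mₖ₊₁)/dₖ₊₁⌋:
  k=1: m=25, d=5, a=10
  k=2: m=25, d=1, a=50
d=1 and a=2a₀=50 at k=2, so the next step gives (m, d) = (25, 5) again — its k=1 value — and the period has length 2.

[25; 10, 50]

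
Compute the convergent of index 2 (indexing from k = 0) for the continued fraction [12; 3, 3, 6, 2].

123/10

Using pₖ = aₖpₖ₋₁ + pₖ₋₂, qₖ = aₖqₖ₋₁ + qₖ₋₂ (with p₋₁=1, p₋₂=0, q₋₁=0, q₋₂=1):
  k=0: a=12, p=12, q=1
  k=1: a=3, p=37, q=3
  k=2: a=3, p=123, q=10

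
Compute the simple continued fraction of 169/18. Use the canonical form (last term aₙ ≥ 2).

169 = 9×18 + 7
18 = 2×7 + 4
7 = 1×4 + 3
4 = 1×3 + 1
3 = 3×1 + 0  (stop)
So 169/18 = [9; 2, 1, 1, 3].

[9; 2, 1, 1, 3]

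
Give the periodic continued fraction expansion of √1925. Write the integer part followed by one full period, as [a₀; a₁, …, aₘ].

[43; 1, 6, 1, 86]

a₀ = ⌊√1925⌋ = 43.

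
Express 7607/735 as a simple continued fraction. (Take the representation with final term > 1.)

[10; 2, 1, 6, 7, 5]

7607 = 10*735 + 257
735 = 2*257 + 221
257 = 1*221 + 36
221 = 6*36 + 5
36 = 7*5 + 1
5 = 5*1 + 0  (stop)
So 7607/735 = [10; 2, 1, 6, 7, 5].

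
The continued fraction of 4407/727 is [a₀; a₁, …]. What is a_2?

6

4407 = 6·727 + 45   →  a_0 = 6
727 = 16·45 + 7   →  a_1 = 16
45 = 6·7 + 3   →  a_2 = 6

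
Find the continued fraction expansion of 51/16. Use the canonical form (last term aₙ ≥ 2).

51 = 3×16 + 3
16 = 5×3 + 1
3 = 3×1 + 0  (stop)
So 51/16 = [3; 5, 3].

[3; 5, 3]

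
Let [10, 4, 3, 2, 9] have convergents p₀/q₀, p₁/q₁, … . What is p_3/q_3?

307/30

Using pₖ = aₖpₖ₋₁ + pₖ₋₂, qₖ = aₖqₖ₋₁ + qₖ₋₂ (with p₋₁=1, p₋₂=0, q₋₁=0, q₋₂=1):
  k=0: a=10, p=10, q=1
  k=1: a=4, p=41, q=4
  k=2: a=3, p=133, q=13
  k=3: a=2, p=307, q=30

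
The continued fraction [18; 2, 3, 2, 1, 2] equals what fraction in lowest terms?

1143/62

Fold from the inside: start with 2/1.
  1 + 1/2 = 3/2
  2 + 2/3 = 8/3
  3 + 3/8 = 27/8
  2 + 8/27 = 62/27
  18 + 27/62 = 1143/62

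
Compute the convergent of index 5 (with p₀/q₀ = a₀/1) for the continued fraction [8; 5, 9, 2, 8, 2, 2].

Using pₖ = aₖpₖ₋₁ + pₖ₋₂, qₖ = aₖqₖ₋₁ + qₖ₋₂ (with p₋₁=1, p₋₂=0, q₋₁=0, q₋₂=1):
  k=0: a=8, p=8, q=1
  k=1: a=5, p=41, q=5
  k=2: a=9, p=377, q=46
  k=3: a=2, p=795, q=97
  k=4: a=8, p=6737, q=822
  k=5: a=2, p=14269, q=1741

14269/1741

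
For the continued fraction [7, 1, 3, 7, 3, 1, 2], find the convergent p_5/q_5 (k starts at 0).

931/120

Using pₖ = aₖpₖ₋₁ + pₖ₋₂, qₖ = aₖqₖ₋₁ + qₖ₋₂ (with p₋₁=1, p₋₂=0, q₋₁=0, q₋₂=1):
  k=0: a=7, p=7, q=1
  k=1: a=1, p=8, q=1
  k=2: a=3, p=31, q=4
  k=3: a=7, p=225, q=29
  k=4: a=3, p=706, q=91
  k=5: a=1, p=931, q=120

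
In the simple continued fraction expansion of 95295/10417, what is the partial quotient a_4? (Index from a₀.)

95295 = 9·10417 + 1542   →  a_0 = 9
10417 = 6·1542 + 1165   →  a_1 = 6
1542 = 1·1165 + 377   →  a_2 = 1
1165 = 3·377 + 34   →  a_3 = 3
377 = 11·34 + 3   →  a_4 = 11

11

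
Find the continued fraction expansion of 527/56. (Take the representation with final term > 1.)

[9; 2, 2, 3, 3]

527 = 9*56 + 23
56 = 2*23 + 10
23 = 2*10 + 3
10 = 3*3 + 1
3 = 3*1 + 0  (stop)
So 527/56 = [9; 2, 2, 3, 3].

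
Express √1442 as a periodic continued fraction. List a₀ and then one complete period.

a₀ = ⌊√1442⌋ = 37.
With m₀=0, d₀=1 and mₖ₊₁ = dₖaₖ − mₖ, dₖ₊₁ = (n − mₖ₊₁²)/dₖ, aₖ₊₁ = ⌊(a₀+mₖ₊₁)/dₖ₊₁⌋:
  k=1: m=37, d=73, a=1
  k=2: m=36, d=2, a=36
  k=3: m=36, d=73, a=1
  k=4: m=37, d=1, a=74
d=1 and a=2a₀=74 at k=4, so the next step gives (m, d) = (37, 73) again — its k=1 value — and the period has length 4.

[37; 1, 36, 1, 74]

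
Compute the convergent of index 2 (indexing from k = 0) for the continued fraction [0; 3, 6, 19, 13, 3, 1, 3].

6/19

Using pₖ = aₖpₖ₋₁ + pₖ₋₂, qₖ = aₖqₖ₋₁ + qₖ₋₂ (with p₋₁=1, p₋₂=0, q₋₁=0, q₋₂=1):
  k=0: a=0, p=0, q=1
  k=1: a=3, p=1, q=3
  k=2: a=6, p=6, q=19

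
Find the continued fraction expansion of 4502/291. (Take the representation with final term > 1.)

4502 = 15·291 + 137
291 = 2·137 + 17
137 = 8·17 + 1
17 = 17·1 + 0  (stop)
So 4502/291 = [15; 2, 8, 17].

[15; 2, 8, 17]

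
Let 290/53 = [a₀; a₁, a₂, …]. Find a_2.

290 = 5·53 + 25   →  a_0 = 5
53 = 2·25 + 3   →  a_1 = 2
25 = 8·3 + 1   →  a_2 = 8

8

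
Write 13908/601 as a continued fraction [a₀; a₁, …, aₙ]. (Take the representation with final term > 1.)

13908 = 23·601 + 85
601 = 7·85 + 6
85 = 14·6 + 1
6 = 6·1 + 0  (stop)
So 13908/601 = [23; 7, 14, 6].

[23; 7, 14, 6]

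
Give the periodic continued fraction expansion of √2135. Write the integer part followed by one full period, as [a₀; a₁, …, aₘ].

[46; 4, 1, 5, 1, 4, 92]

a₀ = ⌊√2135⌋ = 46.
With m₀=0, d₀=1 and mₖ₊₁ = dₖaₖ − mₖ, dₖ₊₁ = (n − mₖ₊₁²)/dₖ, aₖ₊₁ = ⌊(a₀+mₖ₊₁)/dₖ₊₁⌋:
  k=1: m=46, d=19, a=4
  k=2: m=30, d=65, a=1
  k=3: m=35, d=14, a=5
  k=4: m=35, d=65, a=1
  k=5: m=30, d=19, a=4
  k=6: m=46, d=1, a=92
d=1 and a=2a₀=92 at k=6, so the next step gives (m, d) = (46, 19) again — its k=1 value — and the period has length 6.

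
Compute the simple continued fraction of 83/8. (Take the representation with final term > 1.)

[10; 2, 1, 2]

83 = 10×8 + 3
8 = 2×3 + 2
3 = 1×2 + 1
2 = 2×1 + 0  (stop)
So 83/8 = [10; 2, 1, 2].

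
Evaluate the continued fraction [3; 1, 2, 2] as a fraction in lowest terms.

26/7

Using pₖ = aₖpₖ₋₁ + pₖ₋₂ and qₖ = aₖqₖ₋₁ + qₖ₋₂:
  k=0: a=3, p=3, q=1
  k=1: a=1, p=4, q=1
  k=2: a=2, p=11, q=3
  k=3: a=2, p=26, q=7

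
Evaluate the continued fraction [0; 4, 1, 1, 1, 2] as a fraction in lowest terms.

Using pₖ = aₖpₖ₋₁ + pₖ₋₂ and qₖ = aₖqₖ₋₁ + qₖ₋₂:
  k=0: a=0, p=0, q=1
  k=1: a=4, p=1, q=4
  k=2: a=1, p=1, q=5
  k=3: a=1, p=2, q=9
  k=4: a=1, p=3, q=14
  k=5: a=2, p=8, q=37

8/37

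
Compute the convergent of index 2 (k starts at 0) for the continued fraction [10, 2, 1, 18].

31/3

Using pₖ = aₖpₖ₋₁ + pₖ₋₂, qₖ = aₖqₖ₋₁ + qₖ₋₂ (with p₋₁=1, p₋₂=0, q₋₁=0, q₋₂=1):
  k=0: a=10, p=10, q=1
  k=1: a=2, p=21, q=2
  k=2: a=1, p=31, q=3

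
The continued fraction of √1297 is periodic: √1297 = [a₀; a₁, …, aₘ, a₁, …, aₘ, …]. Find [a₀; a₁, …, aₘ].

[36; 72]

a₀ = ⌊√1297⌋ = 36.
With m₀=0, d₀=1 and mₖ₊₁ = dₖaₖ − mₖ, dₖ₊₁ = (n − mₖ₊₁²)/dₖ, aₖ₊₁ = ⌊(a₀+mₖ₊₁)/dₖ₊₁⌋:
  k=1: m=36, d=1, a=72
d=1 and a=2a₀=72 at k=1, so the next step gives (m, d) = (36, 1) again — its k=1 value — and the period has length 1.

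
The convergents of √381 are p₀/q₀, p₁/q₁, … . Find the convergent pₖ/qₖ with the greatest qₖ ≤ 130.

√381 = [19; 1, 1, 12, 1, 1, 38, …] (period length 6).
Convergents:
  p_0/q_0 = 19/1
  p_1/q_1 = 20/1
  p_2/q_2 = 39/2
  p_3/q_3 = 488/25
  p_4/q_4 = 527/27
  p_5/q_5 = 1015/52
  p_6/q_6 = 39097/2003
q_5 = 52 ≤ 130 < 2003 = q_6, so the answer is 1015/52.

1015/52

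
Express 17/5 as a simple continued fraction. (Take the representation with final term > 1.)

17 = 3*5 + 2
5 = 2*2 + 1
2 = 2*1 + 0  (stop)
So 17/5 = [3; 2, 2].

[3; 2, 2]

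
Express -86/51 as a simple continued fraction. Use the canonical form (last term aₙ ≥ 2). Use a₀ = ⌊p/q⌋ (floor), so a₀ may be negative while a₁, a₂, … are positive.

[-2; 3, 5, 3]

-86 = -2×51 + 16
51 = 3×16 + 3
16 = 5×3 + 1
3 = 3×1 + 0  (stop)
So -86/51 = [-2; 3, 5, 3].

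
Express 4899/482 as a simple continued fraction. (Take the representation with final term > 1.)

4899 = 10×482 + 79
482 = 6×79 + 8
79 = 9×8 + 7
8 = 1×7 + 1
7 = 7×1 + 0  (stop)
So 4899/482 = [10; 6, 9, 1, 7].

[10; 6, 9, 1, 7]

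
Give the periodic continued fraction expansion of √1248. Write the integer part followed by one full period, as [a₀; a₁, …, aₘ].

[35; 3, 17, 3, 70]

a₀ = ⌊√1248⌋ = 35.
With m₀=0, d₀=1 and mₖ₊₁ = dₖaₖ − mₖ, dₖ₊₁ = (n − mₖ₊₁²)/dₖ, aₖ₊₁ = ⌊(a₀+mₖ₊₁)/dₖ₊₁⌋:
  k=1: m=35, d=23, a=3
  k=2: m=34, d=4, a=17
  k=3: m=34, d=23, a=3
  k=4: m=35, d=1, a=70
d=1 and a=2a₀=70 at k=4, so the next step gives (m, d) = (35, 23) again — its k=1 value — and the period has length 4.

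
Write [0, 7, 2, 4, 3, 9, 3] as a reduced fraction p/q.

Using pₖ = aₖpₖ₋₁ + pₖ₋₂ and qₖ = aₖqₖ₋₁ + qₖ₋₂:
  k=0: a=0, p=0, q=1
  k=1: a=7, p=1, q=7
  k=2: a=2, p=2, q=15
  k=3: a=4, p=9, q=67
  k=4: a=3, p=29, q=216
  k=5: a=9, p=270, q=2011
  k=6: a=3, p=839, q=6249

839/6249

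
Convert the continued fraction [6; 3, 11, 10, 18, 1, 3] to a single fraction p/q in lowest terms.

Using pₖ = aₖpₖ₋₁ + pₖ₋₂ and qₖ = aₖqₖ₋₁ + qₖ₋₂:
  k=0: a=6, p=6, q=1
  k=1: a=3, p=19, q=3
  k=2: a=11, p=215, q=34
  k=3: a=10, p=2169, q=343
  k=4: a=18, p=39257, q=6208
  k=5: a=1, p=41426, q=6551
  k=6: a=3, p=163535, q=25861

163535/25861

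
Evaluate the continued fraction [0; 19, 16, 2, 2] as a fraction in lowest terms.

Using pₖ = aₖpₖ₋₁ + pₖ₋₂ and qₖ = aₖqₖ₋₁ + qₖ₋₂:
  k=0: a=0, p=0, q=1
  k=1: a=19, p=1, q=19
  k=2: a=16, p=16, q=305
  k=3: a=2, p=33, q=629
  k=4: a=2, p=82, q=1563

82/1563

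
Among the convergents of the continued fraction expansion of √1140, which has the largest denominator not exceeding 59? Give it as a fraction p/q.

√1140 = [33; 1, 3, 4, 3, 1, 66, …] (period length 6).
Convergents:
  p_0/q_0 = 33/1
  p_1/q_1 = 34/1
  p_2/q_2 = 135/4
  p_3/q_3 = 574/17
  p_4/q_4 = 1857/55
  p_5/q_5 = 2431/72
q_4 = 55 ≤ 59 < 72 = q_5, so the answer is 1857/55.

1857/55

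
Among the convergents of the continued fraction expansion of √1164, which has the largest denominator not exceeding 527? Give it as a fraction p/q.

10167/298

√1164 = [34; 8, 1, 1, 16, 1, 1, 8, 68, …] (period length 8).
Convergents:
  p_0/q_0 = 34/1
  p_1/q_1 = 273/8
  p_2/q_2 = 307/9
  p_3/q_3 = 580/17
  p_4/q_4 = 9587/281
  p_5/q_5 = 10167/298
  p_6/q_6 = 19754/579
q_5 = 298 ≤ 527 < 579 = q_6, so the answer is 10167/298.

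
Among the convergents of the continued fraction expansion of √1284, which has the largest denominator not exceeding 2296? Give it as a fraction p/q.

77005/2149

√1284 = [35; 1, 4, 1, 70, …] (period length 4).
Convergents:
  p_0/q_0 = 35/1
  p_1/q_1 = 36/1
  p_2/q_2 = 179/5
  p_3/q_3 = 215/6
  p_4/q_4 = 15229/425
  p_5/q_5 = 15444/431
  p_6/q_6 = 77005/2149
  p_7/q_7 = 92449/2580
q_6 = 2149 ≤ 2296 < 2580 = q_7, so the answer is 77005/2149.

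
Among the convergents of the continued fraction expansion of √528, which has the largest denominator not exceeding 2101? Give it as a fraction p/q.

√528 = [22; 1, 44, …] (period length 2).
Convergents:
  p_0/q_0 = 22/1
  p_1/q_1 = 23/1
  p_2/q_2 = 1034/45
  p_3/q_3 = 1057/46
  p_4/q_4 = 47542/2069
  p_5/q_5 = 48599/2115
q_4 = 2069 ≤ 2101 < 2115 = q_5, so the answer is 47542/2069.

47542/2069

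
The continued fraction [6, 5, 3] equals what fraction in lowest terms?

Using pₖ = aₖpₖ₋₁ + pₖ₋₂ and qₖ = aₖqₖ₋₁ + qₖ₋₂:
  k=0: a=6, p=6, q=1
  k=1: a=5, p=31, q=5
  k=2: a=3, p=99, q=16

99/16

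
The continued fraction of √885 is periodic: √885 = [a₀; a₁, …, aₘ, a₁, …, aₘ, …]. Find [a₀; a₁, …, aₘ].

a₀ = ⌊√885⌋ = 29.
With m₀=0, d₀=1 and mₖ₊₁ = dₖaₖ − mₖ, dₖ₊₁ = (n − mₖ₊₁²)/dₖ, aₖ₊₁ = ⌊(a₀+mₖ₊₁)/dₖ₊₁⌋:
  k=1: m=29, d=44, a=1
  k=2: m=15, d=15, a=2
  k=3: m=15, d=44, a=1
  k=4: m=29, d=1, a=58
d=1 and a=2a₀=58 at k=4, so the next step gives (m, d) = (29, 44) again — its k=1 value — and the period has length 4.

[29; 1, 2, 1, 58]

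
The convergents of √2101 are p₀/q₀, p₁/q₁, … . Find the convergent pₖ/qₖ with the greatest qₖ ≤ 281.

11505/251

√2101 = [45; 1, 5, 8, 5, 1, 90, …] (period length 6).
Convergents:
  p_0/q_0 = 45/1
  p_1/q_1 = 46/1
  p_2/q_2 = 275/6
  p_3/q_3 = 2246/49
  p_4/q_4 = 11505/251
  p_5/q_5 = 13751/300
q_4 = 251 ≤ 281 < 300 = q_5, so the answer is 11505/251.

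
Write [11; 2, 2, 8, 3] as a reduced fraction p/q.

Using pₖ = aₖpₖ₋₁ + pₖ₋₂ and qₖ = aₖqₖ₋₁ + qₖ₋₂:
  k=0: a=11, p=11, q=1
  k=1: a=2, p=23, q=2
  k=2: a=2, p=57, q=5
  k=3: a=8, p=479, q=42
  k=4: a=3, p=1494, q=131

1494/131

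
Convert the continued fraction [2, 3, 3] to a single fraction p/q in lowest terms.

23/10

Using pₖ = aₖpₖ₋₁ + pₖ₋₂ and qₖ = aₖqₖ₋₁ + qₖ₋₂:
  k=0: a=2, p=2, q=1
  k=1: a=3, p=7, q=3
  k=2: a=3, p=23, q=10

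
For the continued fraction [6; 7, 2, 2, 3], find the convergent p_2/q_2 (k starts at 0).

Using pₖ = aₖpₖ₋₁ + pₖ₋₂, qₖ = aₖqₖ₋₁ + qₖ₋₂ (with p₋₁=1, p₋₂=0, q₋₁=0, q₋₂=1):
  k=0: a=6, p=6, q=1
  k=1: a=7, p=43, q=7
  k=2: a=2, p=92, q=15

92/15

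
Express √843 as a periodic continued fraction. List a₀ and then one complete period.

[29; 29, 58]

a₀ = ⌊√843⌋ = 29.
With m₀=0, d₀=1 and mₖ₊₁ = dₖaₖ − mₖ, dₖ₊₁ = (n − mₖ₊₁²)/dₖ, aₖ₊₁ = ⌊(a₀+mₖ₊₁)/dₖ₊₁⌋:
  k=1: m=29, d=2, a=29
  k=2: m=29, d=1, a=58
d=1 and a=2a₀=58 at k=2, so the next step gives (m, d) = (29, 2) again — its k=1 value — and the period has length 2.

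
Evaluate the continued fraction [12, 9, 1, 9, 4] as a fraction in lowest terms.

Fold from the inside: start with 4/1.
  9 + 1/4 = 37/4
  1 + 4/37 = 41/37
  9 + 37/41 = 406/41
  12 + 41/406 = 4913/406

4913/406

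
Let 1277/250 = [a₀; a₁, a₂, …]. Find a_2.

1277 = 5·250 + 27   →  a_0 = 5
250 = 9·27 + 7   →  a_1 = 9
27 = 3·7 + 6   →  a_2 = 3

3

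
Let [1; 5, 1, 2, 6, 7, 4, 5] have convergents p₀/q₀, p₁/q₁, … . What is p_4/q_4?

127/108

Using pₖ = aₖpₖ₋₁ + pₖ₋₂, qₖ = aₖqₖ₋₁ + qₖ₋₂ (with p₋₁=1, p₋₂=0, q₋₁=0, q₋₂=1):
  k=0: a=1, p=1, q=1
  k=1: a=5, p=6, q=5
  k=2: a=1, p=7, q=6
  k=3: a=2, p=20, q=17
  k=4: a=6, p=127, q=108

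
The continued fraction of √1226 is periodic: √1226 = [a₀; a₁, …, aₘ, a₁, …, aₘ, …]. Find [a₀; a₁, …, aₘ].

a₀ = ⌊√1226⌋ = 35.
With m₀=0, d₀=1 and mₖ₊₁ = dₖaₖ − mₖ, dₖ₊₁ = (n − mₖ₊₁²)/dₖ, aₖ₊₁ = ⌊(a₀+mₖ₊₁)/dₖ₊₁⌋:
  k=1: m=35, d=1, a=70
d=1 and a=2a₀=70 at k=1, so the next step gives (m, d) = (35, 1) again — its k=1 value — and the period has length 1.

[35; 70]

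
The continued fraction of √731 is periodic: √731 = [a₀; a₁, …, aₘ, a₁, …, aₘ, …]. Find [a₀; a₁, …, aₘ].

a₀ = ⌊√731⌋ = 27.

[27; 27, 54]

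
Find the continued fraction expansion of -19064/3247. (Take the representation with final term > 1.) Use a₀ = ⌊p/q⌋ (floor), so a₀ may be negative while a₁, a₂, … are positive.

[-6; 7, 1, 3, 3, 4, 3, 2]

-19064 = -6*3247 + 418
3247 = 7*418 + 321
418 = 1*321 + 97
321 = 3*97 + 30
97 = 3*30 + 7
30 = 4*7 + 2
7 = 3*2 + 1
2 = 2*1 + 0  (stop)
So -19064/3247 = [-6; 7, 1, 3, 3, 4, 3, 2].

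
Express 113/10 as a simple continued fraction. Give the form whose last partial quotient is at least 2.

[11; 3, 3]

113 = 11*10 + 3
10 = 3*3 + 1
3 = 3*1 + 0  (stop)
So 113/10 = [11; 3, 3].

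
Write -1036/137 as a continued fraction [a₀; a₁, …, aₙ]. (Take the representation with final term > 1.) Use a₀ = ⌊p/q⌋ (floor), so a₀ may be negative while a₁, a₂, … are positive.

[-8; 2, 3, 1, 1, 8]

-1036 = -8*137 + 60
137 = 2*60 + 17
60 = 3*17 + 9
17 = 1*9 + 8
9 = 1*8 + 1
8 = 8*1 + 0  (stop)
So -1036/137 = [-8; 2, 3, 1, 1, 8].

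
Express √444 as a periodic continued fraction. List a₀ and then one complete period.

[21; 14, 42]

a₀ = ⌊√444⌋ = 21.
With m₀=0, d₀=1 and mₖ₊₁ = dₖaₖ − mₖ, dₖ₊₁ = (n − mₖ₊₁²)/dₖ, aₖ₊₁ = ⌊(a₀+mₖ₊₁)/dₖ₊₁⌋:
  k=1: m=21, d=3, a=14
  k=2: m=21, d=1, a=42
d=1 and a=2a₀=42 at k=2, so the next step gives (m, d) = (21, 3) again — its k=1 value — and the period has length 2.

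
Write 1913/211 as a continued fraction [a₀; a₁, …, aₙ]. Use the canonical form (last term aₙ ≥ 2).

[9; 15, 14]

1913 = 9*211 + 14
211 = 15*14 + 1
14 = 14*1 + 0  (stop)
So 1913/211 = [9; 15, 14].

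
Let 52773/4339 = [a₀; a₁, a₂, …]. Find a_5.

3

52773 = 12·4339 + 705   →  a_0 = 12
4339 = 6·705 + 109   →  a_1 = 6
705 = 6·109 + 51   →  a_2 = 6
109 = 2·51 + 7   →  a_3 = 2
51 = 7·7 + 2   →  a_4 = 7
7 = 3·2 + 1   →  a_5 = 3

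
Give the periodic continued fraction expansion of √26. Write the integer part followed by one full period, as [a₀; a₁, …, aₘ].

[5; 10]

a₀ = ⌊√26⌋ = 5.
With m₀=0, d₀=1 and mₖ₊₁ = dₖaₖ − mₖ, dₖ₊₁ = (n − mₖ₊₁²)/dₖ, aₖ₊₁ = ⌊(a₀+mₖ₊₁)/dₖ₊₁⌋:
  k=1: m=5, d=1, a=10
d=1 and a=2a₀=10 at k=1, so the next step gives (m, d) = (5, 1) again — its k=1 value — and the period has length 1.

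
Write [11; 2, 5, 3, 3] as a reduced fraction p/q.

1329/116

Using pₖ = aₖpₖ₋₁ + pₖ₋₂ and qₖ = aₖqₖ₋₁ + qₖ₋₂:
  k=0: a=11, p=11, q=1
  k=1: a=2, p=23, q=2
  k=2: a=5, p=126, q=11
  k=3: a=3, p=401, q=35
  k=4: a=3, p=1329, q=116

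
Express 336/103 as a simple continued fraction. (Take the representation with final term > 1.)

[3; 3, 1, 4, 2, 2]

336 = 3*103 + 27
103 = 3*27 + 22
27 = 1*22 + 5
22 = 4*5 + 2
5 = 2*2 + 1
2 = 2*1 + 0  (stop)
So 336/103 = [3; 3, 1, 4, 2, 2].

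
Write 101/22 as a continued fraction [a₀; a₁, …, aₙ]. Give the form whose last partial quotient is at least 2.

101 = 4·22 + 13
22 = 1·13 + 9
13 = 1·9 + 4
9 = 2·4 + 1
4 = 4·1 + 0  (stop)
So 101/22 = [4; 1, 1, 2, 4].

[4; 1, 1, 2, 4]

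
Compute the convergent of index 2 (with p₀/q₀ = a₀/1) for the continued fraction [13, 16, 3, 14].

640/49

Using pₖ = aₖpₖ₋₁ + pₖ₋₂, qₖ = aₖqₖ₋₁ + qₖ₋₂ (with p₋₁=1, p₋₂=0, q₋₁=0, q₋₂=1):
  k=0: a=13, p=13, q=1
  k=1: a=16, p=209, q=16
  k=2: a=3, p=640, q=49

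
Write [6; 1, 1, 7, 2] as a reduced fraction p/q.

209/32

Using pₖ = aₖpₖ₋₁ + pₖ₋₂ and qₖ = aₖqₖ₋₁ + qₖ₋₂:
  k=0: a=6, p=6, q=1
  k=1: a=1, p=7, q=1
  k=2: a=1, p=13, q=2
  k=3: a=7, p=98, q=15
  k=4: a=2, p=209, q=32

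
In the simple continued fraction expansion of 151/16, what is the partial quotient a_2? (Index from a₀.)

3

151 = 9·16 + 7   →  a_0 = 9
16 = 2·7 + 2   →  a_1 = 2
7 = 3·2 + 1   →  a_2 = 3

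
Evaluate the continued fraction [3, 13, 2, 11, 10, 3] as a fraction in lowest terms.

Using pₖ = aₖpₖ₋₁ + pₖ₋₂ and qₖ = aₖqₖ₋₁ + qₖ₋₂:
  k=0: a=3, p=3, q=1
  k=1: a=13, p=40, q=13
  k=2: a=2, p=83, q=27
  k=3: a=11, p=953, q=310
  k=4: a=10, p=9613, q=3127
  k=5: a=3, p=29792, q=9691

29792/9691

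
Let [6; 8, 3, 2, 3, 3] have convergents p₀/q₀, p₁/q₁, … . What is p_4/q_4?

Using pₖ = aₖpₖ₋₁ + pₖ₋₂, qₖ = aₖqₖ₋₁ + qₖ₋₂ (with p₋₁=1, p₋₂=0, q₋₁=0, q₋₂=1):
  k=0: a=6, p=6, q=1
  k=1: a=8, p=49, q=8
  k=2: a=3, p=153, q=25
  k=3: a=2, p=355, q=58
  k=4: a=3, p=1218, q=199

1218/199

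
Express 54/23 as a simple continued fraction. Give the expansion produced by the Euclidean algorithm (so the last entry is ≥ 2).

[2; 2, 1, 7]

54 = 2*23 + 8
23 = 2*8 + 7
8 = 1*7 + 1
7 = 7*1 + 0  (stop)
So 54/23 = [2; 2, 1, 7].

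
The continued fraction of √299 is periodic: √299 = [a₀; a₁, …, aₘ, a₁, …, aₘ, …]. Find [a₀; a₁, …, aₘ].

[17; 3, 2, 3, 34]

a₀ = ⌊√299⌋ = 17.
With m₀=0, d₀=1 and mₖ₊₁ = dₖaₖ − mₖ, dₖ₊₁ = (n − mₖ₊₁²)/dₖ, aₖ₊₁ = ⌊(a₀+mₖ₊₁)/dₖ₊₁⌋:
  k=1: m=17, d=10, a=3
  k=2: m=13, d=13, a=2
  k=3: m=13, d=10, a=3
  k=4: m=17, d=1, a=34
d=1 and a=2a₀=34 at k=4, so the next step gives (m, d) = (17, 10) again — its k=1 value — and the period has length 4.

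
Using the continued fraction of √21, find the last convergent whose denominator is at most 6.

√21 = [4; 1, 1, 2, 1, 1, 8, …] (period length 6).
Convergents:
  p_0/q_0 = 4/1
  p_1/q_1 = 5/1
  p_2/q_2 = 9/2
  p_3/q_3 = 23/5
  p_4/q_4 = 32/7
q_3 = 5 ≤ 6 < 7 = q_4, so the answer is 23/5.

23/5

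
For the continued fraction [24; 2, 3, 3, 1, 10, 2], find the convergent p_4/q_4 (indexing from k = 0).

Using pₖ = aₖpₖ₋₁ + pₖ₋₂, qₖ = aₖqₖ₋₁ + qₖ₋₂ (with p₋₁=1, p₋₂=0, q₋₁=0, q₋₂=1):
  k=0: a=24, p=24, q=1
  k=1: a=2, p=49, q=2
  k=2: a=3, p=171, q=7
  k=3: a=3, p=562, q=23
  k=4: a=1, p=733, q=30

733/30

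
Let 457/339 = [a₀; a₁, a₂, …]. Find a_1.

2

457 = 1·339 + 118   →  a_0 = 1
339 = 2·118 + 103   →  a_1 = 2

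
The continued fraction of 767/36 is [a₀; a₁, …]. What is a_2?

767 = 21·36 + 11   →  a_0 = 21
36 = 3·11 + 3   →  a_1 = 3
11 = 3·3 + 2   →  a_2 = 3

3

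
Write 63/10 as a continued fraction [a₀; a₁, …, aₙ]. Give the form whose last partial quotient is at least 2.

[6; 3, 3]

63 = 6*10 + 3
10 = 3*3 + 1
3 = 3*1 + 0  (stop)
So 63/10 = [6; 3, 3].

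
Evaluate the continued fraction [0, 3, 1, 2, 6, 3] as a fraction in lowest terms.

Using pₖ = aₖpₖ₋₁ + pₖ₋₂ and qₖ = aₖqₖ₋₁ + qₖ₋₂:
  k=0: a=0, p=0, q=1
  k=1: a=3, p=1, q=3
  k=2: a=1, p=1, q=4
  k=3: a=2, p=3, q=11
  k=4: a=6, p=19, q=70
  k=5: a=3, p=60, q=221

60/221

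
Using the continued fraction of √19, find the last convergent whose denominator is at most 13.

48/11

√19 = [4; 2, 1, 3, 1, 2, 8, …] (period length 6).
Convergents:
  p_0/q_0 = 4/1
  p_1/q_1 = 9/2
  p_2/q_2 = 13/3
  p_3/q_3 = 48/11
  p_4/q_4 = 61/14
q_3 = 11 ≤ 13 < 14 = q_4, so the answer is 48/11.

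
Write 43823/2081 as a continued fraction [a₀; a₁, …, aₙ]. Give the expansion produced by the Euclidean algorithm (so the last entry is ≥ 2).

[21; 17, 17, 2, 3]

43823 = 21·2081 + 122
2081 = 17·122 + 7
122 = 17·7 + 3
7 = 2·3 + 1
3 = 3·1 + 0  (stop)
So 43823/2081 = [21; 17, 17, 2, 3].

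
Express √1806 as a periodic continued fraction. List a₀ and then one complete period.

a₀ = ⌊√1806⌋ = 42.
With m₀=0, d₀=1 and mₖ₊₁ = dₖaₖ − mₖ, dₖ₊₁ = (n − mₖ₊₁²)/dₖ, aₖ₊₁ = ⌊(a₀+mₖ₊₁)/dₖ₊₁⌋:
  k=1: m=42, d=42, a=2
  k=2: m=42, d=1, a=84
d=1 and a=2a₀=84 at k=2, so the next step gives (m, d) = (42, 42) again — its k=1 value — and the period has length 2.

[42; 2, 84]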